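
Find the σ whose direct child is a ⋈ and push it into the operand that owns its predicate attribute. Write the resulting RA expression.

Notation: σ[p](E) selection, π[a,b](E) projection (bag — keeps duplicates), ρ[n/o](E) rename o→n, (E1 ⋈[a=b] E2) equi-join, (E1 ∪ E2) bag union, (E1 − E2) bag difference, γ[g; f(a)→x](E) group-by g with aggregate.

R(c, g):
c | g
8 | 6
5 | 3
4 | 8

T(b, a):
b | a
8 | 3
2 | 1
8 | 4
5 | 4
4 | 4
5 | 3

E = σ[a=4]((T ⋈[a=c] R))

σ filters on a, owned by the left side.
E' = (σ[a=4](T) ⋈[a=c] R)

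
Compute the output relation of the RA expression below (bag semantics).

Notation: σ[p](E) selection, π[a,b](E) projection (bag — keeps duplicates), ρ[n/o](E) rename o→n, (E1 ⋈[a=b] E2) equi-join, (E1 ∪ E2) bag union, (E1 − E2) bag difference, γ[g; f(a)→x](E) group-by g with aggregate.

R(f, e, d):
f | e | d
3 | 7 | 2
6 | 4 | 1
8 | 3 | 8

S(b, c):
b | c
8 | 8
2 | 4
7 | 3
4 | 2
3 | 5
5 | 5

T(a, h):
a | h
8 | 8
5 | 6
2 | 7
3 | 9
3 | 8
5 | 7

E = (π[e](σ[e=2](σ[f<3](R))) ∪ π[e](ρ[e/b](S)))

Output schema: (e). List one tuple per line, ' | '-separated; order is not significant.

Subexpression sizes:
  R → 3
  σ[f<3](R) → 0
  σ[e=2](σ[f<3](R)) → 0
  π[e](σ[e=2](σ[f<3](R))) → 0
  S → 6
  ρ[e/b](S) → 6
  π[e](ρ[e/b](S)) → 6
  (π[e](σ[e=2](σ[f<3](R))) ∪ π[e](ρ[e/b](S))) → 6

== RESULT ==
e
2
3
4
5
7
8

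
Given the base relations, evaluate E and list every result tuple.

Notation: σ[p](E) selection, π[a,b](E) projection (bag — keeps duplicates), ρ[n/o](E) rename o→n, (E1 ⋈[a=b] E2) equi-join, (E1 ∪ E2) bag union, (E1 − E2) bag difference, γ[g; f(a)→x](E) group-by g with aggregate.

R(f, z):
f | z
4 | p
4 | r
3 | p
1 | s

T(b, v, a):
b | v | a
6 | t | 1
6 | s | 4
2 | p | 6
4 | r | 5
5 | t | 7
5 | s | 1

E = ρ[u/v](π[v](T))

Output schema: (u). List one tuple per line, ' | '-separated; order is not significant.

Subexpression sizes:
  T → 6
  π[v](T) → 6
  ρ[u/v](π[v](T)) → 6

== RESULT ==
u
p
r
s
s
t
t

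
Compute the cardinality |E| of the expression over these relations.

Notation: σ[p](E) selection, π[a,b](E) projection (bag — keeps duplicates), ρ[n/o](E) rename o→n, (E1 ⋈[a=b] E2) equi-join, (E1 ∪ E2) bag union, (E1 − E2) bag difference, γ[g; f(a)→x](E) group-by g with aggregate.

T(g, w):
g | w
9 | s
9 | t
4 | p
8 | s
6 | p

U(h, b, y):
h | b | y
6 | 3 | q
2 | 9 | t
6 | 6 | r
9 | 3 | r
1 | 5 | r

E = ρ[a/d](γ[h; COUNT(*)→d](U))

Row counts bottom-up:
  U → 5
  γ[h; COUNT(*)→d](U) → 4
  ρ[a/d](γ[h; COUNT(*)→d](U)) → 4

|E| = 4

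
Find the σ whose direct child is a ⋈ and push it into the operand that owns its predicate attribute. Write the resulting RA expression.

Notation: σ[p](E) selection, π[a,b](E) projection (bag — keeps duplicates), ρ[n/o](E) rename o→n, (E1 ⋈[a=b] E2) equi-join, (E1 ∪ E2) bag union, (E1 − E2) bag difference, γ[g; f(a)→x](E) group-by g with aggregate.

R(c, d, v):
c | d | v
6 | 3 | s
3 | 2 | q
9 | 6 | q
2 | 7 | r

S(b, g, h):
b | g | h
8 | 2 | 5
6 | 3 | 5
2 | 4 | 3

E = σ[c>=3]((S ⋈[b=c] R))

σ filters on c, owned by the right side.
E' = (S ⋈[b=c] σ[c>=3](R))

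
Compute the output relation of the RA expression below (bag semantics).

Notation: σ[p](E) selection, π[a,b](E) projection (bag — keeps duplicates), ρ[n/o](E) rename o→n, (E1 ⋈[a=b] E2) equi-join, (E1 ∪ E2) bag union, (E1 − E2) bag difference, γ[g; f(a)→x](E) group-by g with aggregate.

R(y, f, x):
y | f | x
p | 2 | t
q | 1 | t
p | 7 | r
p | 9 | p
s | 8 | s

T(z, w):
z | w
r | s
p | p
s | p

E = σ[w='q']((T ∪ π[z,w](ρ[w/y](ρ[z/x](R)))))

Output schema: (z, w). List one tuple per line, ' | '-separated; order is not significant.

Stepwise |·|:
  T → 3
  R → 5
  ρ[z/x](R) → 5
  ρ[w/y](ρ[z/x](R)) → 5
  π[z,w](ρ[w/y](ρ[z/x](R))) → 5
  (T ∪ π[z,w](ρ[w/y](ρ[z/x](R)))) → 8
  σ[w='q']((T ∪ π[z,w](ρ[w/y](ρ[z/x](R))))) → 1

== RESULT ==
z | w
t | q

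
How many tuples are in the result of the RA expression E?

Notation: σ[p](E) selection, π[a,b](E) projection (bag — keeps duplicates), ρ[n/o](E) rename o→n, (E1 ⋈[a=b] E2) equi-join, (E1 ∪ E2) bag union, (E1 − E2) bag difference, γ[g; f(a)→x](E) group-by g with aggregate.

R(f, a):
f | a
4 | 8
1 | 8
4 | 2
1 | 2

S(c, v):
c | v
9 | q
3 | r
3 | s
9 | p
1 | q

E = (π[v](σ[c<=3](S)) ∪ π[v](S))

Row counts bottom-up:
  S → 5
  σ[c<=3](S) → 3
  π[v](σ[c<=3](S)) → 3
  S → 5
  π[v](S) → 5
  (π[v](σ[c<=3](S)) ∪ π[v](S)) → 8

|E| = 8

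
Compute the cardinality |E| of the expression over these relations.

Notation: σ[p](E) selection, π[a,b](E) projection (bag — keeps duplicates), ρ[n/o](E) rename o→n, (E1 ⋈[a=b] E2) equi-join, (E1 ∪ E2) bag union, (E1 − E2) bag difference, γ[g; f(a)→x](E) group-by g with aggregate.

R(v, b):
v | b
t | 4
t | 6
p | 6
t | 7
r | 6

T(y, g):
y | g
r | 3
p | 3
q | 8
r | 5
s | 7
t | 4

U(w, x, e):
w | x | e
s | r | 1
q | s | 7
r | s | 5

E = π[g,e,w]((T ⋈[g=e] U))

Per-node cardinality:
  T → 6
  U → 3
  (T ⋈[g=e] U) → 2
  π[g,e,w]((T ⋈[g=e] U)) → 2

|E| = 2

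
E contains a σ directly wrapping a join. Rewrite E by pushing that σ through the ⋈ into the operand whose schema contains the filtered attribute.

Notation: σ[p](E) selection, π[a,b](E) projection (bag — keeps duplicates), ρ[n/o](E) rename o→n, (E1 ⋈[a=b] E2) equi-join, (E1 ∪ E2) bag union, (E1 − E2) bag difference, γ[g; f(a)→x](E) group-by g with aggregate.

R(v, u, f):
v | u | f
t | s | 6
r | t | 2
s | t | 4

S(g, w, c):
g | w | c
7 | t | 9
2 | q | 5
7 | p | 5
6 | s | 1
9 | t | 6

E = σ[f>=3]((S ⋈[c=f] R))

σ filters on f, owned by the right side.
E' = (S ⋈[c=f] σ[f>=3](R))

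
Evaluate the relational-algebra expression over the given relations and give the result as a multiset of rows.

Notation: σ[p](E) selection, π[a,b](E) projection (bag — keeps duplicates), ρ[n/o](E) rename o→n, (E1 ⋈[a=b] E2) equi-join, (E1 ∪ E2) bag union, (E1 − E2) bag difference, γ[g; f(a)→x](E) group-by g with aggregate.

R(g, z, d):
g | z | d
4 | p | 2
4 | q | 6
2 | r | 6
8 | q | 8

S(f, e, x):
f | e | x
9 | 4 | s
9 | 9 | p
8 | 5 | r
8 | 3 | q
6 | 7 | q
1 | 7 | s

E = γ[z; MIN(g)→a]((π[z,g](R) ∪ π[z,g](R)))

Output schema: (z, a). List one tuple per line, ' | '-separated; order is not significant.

Subexpression sizes:
  R → 4
  π[z,g](R) → 4
  R → 4
  π[z,g](R) → 4
  (π[z,g](R) ∪ π[z,g](R)) → 8
  γ[z; MIN(g)→a]((π[z,g](R) ∪ π[z,g](R))) → 3

== RESULT ==
z | a
p | 4
q | 4
r | 2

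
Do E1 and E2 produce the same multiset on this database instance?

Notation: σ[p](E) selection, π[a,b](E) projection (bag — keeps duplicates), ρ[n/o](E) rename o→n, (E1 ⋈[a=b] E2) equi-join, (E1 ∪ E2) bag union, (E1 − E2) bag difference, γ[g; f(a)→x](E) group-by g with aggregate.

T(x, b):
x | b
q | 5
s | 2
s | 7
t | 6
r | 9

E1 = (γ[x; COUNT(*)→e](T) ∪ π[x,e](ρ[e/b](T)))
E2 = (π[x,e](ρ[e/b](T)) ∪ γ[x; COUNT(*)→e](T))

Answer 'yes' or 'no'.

E1 row counts bottom-up:
  T → 5
  γ[x; COUNT(*)→e](T) → 4
  T → 5
  ρ[e/b](T) → 5
  π[x,e](ρ[e/b](T)) → 5
  (γ[x; COUNT(*)→e](T) ∪ π[x,e](ρ[e/b](T))) → 9
E2 row counts bottom-up:
  T → 5
  ρ[e/b](T) → 5
  π[x,e](ρ[e/b](T)) → 5
  T → 5
  γ[x; COUNT(*)→e](T) → 4
  (π[x,e](ρ[e/b](T)) ∪ γ[x; COUNT(*)→e](T)) → 9

E1 and E2 produce the same multiset:
x | e
q | 1
q | 5
r | 1
r | 9
s | 2
s | 2
s | 7
t | 1
t | 6

yes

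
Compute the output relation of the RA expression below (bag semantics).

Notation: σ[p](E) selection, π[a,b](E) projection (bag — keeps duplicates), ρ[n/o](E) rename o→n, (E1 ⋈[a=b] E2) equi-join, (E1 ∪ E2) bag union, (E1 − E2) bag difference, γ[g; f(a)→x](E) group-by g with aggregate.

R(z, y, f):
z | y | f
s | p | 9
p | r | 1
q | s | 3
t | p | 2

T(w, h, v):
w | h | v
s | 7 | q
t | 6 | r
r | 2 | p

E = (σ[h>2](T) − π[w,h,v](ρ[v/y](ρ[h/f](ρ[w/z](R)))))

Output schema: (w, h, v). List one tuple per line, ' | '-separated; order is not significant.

Subexpression sizes:
  T → 3
  σ[h>2](T) → 2
  R → 4
  ρ[w/z](R) → 4
  ρ[h/f](ρ[w/z](R)) → 4
  ρ[v/y](ρ[h/f](ρ[w/z](R))) → 4
  π[w,h,v](ρ[v/y](ρ[h/f](ρ[w/z](R)))) → 4
  (σ[h>2](T) − π[w,h,v](ρ[v/y](ρ[h/f](ρ[w/z](R))))) → 2

== RESULT ==
w | h | v
s | 7 | q
t | 6 | r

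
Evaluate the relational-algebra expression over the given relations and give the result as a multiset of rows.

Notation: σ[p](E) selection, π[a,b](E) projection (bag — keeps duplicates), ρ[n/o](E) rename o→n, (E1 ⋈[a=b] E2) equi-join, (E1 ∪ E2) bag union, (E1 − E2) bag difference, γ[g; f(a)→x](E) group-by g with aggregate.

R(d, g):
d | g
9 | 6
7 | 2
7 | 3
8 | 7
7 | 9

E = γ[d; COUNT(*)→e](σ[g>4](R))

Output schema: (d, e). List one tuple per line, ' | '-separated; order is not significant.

Stepwise |·|:
  R → 5
  σ[g>4](R) → 3
  γ[d; COUNT(*)→e](σ[g>4](R)) → 3

== RESULT ==
d | e
7 | 1
8 | 1
9 | 1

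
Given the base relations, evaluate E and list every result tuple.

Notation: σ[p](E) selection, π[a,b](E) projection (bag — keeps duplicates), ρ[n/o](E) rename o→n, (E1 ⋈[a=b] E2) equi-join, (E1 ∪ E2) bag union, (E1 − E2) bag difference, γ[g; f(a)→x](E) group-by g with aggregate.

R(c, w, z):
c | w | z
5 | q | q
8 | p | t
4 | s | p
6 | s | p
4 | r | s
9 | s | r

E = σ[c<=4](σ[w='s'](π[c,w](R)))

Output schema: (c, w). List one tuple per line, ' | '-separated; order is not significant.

Stepwise |·|:
  R → 6
  π[c,w](R) → 6
  σ[w='s'](π[c,w](R)) → 3
  σ[c<=4](σ[w='s'](π[c,w](R))) → 1

== RESULT ==
c | w
4 | s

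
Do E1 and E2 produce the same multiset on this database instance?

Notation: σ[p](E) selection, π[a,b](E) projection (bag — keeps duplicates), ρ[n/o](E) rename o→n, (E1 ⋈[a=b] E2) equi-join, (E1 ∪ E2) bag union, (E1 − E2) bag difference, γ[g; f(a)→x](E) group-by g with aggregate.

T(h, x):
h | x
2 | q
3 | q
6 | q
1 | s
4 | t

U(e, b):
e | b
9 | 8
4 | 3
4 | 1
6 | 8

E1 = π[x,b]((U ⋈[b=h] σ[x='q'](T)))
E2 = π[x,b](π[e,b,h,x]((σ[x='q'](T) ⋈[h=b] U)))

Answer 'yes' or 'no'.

E1 row counts bottom-up:
  U → 4
  T → 5
  σ[x='q'](T) → 3
  (U ⋈[b=h] σ[x='q'](T)) → 1
  π[x,b]((U ⋈[b=h] σ[x='q'](T))) → 1
E2 row counts bottom-up:
  T → 5
  σ[x='q'](T) → 3
  U → 4
  (σ[x='q'](T) ⋈[h=b] U) → 1
  π[e,b,h,x]((σ[x='q'](T) ⋈[h=b] U)) → 1
  π[x,b](π[e,b,h,x]((σ[x='q'](T) ⋈[h=b] U))) → 1

E1 and E2 produce the same multiset:
x | b
q | 3

yes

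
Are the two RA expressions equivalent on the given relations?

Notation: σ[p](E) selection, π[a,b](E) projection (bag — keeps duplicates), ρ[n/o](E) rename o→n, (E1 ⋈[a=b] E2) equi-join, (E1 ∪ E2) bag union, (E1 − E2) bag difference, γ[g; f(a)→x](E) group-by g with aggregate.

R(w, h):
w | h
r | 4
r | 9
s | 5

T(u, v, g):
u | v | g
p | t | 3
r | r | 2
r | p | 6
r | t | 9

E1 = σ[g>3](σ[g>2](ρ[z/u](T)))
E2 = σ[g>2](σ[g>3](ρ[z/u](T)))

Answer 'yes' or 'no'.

E1 stepwise |·|:
  T → 4
  ρ[z/u](T) → 4
  σ[g>2](ρ[z/u](T)) → 3
  σ[g>3](σ[g>2](ρ[z/u](T))) → 2
E2 stepwise |·|:
  T → 4
  ρ[z/u](T) → 4
  σ[g>3](ρ[z/u](T)) → 2
  σ[g>2](σ[g>3](ρ[z/u](T))) → 2

E1 and E2 produce the same multiset:
z | v | g
r | p | 6
r | t | 9

yes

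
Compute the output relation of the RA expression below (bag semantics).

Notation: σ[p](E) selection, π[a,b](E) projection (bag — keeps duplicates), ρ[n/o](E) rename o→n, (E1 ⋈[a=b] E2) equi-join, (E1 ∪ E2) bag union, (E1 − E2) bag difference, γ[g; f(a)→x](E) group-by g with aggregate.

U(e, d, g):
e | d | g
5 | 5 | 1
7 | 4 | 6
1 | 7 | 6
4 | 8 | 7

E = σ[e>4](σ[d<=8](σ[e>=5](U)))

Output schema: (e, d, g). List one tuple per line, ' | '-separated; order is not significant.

Row counts bottom-up:
  U → 4
  σ[e>=5](U) → 2
  σ[d<=8](σ[e>=5](U)) → 2
  σ[e>4](σ[d<=8](σ[e>=5](U))) → 2

== RESULT ==
e | d | g
5 | 5 | 1
7 | 4 | 6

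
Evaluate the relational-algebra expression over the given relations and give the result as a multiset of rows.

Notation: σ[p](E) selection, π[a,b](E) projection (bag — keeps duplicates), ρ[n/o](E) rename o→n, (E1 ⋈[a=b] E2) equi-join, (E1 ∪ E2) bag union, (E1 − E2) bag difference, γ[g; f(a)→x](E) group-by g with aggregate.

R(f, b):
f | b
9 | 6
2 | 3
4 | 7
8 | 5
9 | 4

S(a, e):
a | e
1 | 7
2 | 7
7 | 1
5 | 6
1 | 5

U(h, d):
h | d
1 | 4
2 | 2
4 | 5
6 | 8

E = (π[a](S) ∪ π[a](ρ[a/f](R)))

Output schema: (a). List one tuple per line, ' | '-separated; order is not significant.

Stepwise |·|:
  S → 5
  π[a](S) → 5
  R → 5
  ρ[a/f](R) → 5
  π[a](ρ[a/f](R)) → 5
  (π[a](S) ∪ π[a](ρ[a/f](R))) → 10

== RESULT ==
a
1
1
2
2
4
5
7
8
9
9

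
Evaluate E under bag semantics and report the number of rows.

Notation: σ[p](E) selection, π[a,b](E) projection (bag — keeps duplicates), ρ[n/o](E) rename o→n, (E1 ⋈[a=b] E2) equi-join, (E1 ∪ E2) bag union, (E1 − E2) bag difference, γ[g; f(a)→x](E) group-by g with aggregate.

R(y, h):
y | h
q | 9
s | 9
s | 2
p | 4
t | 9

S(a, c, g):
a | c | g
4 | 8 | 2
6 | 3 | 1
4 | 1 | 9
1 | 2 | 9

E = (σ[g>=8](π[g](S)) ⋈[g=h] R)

Subexpression sizes:
  S → 4
  π[g](S) → 4
  σ[g>=8](π[g](S)) → 2
  R → 5
  (σ[g>=8](π[g](S)) ⋈[g=h] R) → 6

|E| = 6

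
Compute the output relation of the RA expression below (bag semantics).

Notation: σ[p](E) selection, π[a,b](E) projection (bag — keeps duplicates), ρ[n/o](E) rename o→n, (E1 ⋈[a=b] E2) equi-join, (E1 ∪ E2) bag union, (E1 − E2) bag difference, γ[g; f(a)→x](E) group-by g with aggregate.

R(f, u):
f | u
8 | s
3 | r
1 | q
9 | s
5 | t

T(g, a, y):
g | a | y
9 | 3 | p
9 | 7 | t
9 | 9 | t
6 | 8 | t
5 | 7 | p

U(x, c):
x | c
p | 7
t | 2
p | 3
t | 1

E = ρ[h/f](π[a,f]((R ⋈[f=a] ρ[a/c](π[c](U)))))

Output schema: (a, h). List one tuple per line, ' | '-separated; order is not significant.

Stepwise |·|:
  R → 5
  U → 4
  π[c](U) → 4
  ρ[a/c](π[c](U)) → 4
  (R ⋈[f=a] ρ[a/c](π[c](U))) → 2
  π[a,f]((R ⋈[f=a] ρ[a/c](π[c](U)))) → 2
  ρ[h/f](π[a,f]((R ⋈[f=a] ρ[a/c](π[c](U))))) → 2

== RESULT ==
a | h
1 | 1
3 | 3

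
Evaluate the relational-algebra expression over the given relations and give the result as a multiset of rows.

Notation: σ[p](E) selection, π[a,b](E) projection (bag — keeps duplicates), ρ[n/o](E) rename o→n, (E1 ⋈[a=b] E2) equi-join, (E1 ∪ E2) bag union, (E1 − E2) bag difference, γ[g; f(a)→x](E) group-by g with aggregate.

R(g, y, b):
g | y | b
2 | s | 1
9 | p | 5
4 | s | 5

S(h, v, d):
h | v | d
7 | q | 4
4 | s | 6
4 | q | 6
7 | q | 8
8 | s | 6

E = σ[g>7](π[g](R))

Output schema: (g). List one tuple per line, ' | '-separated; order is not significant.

Per-node cardinality:
  R → 3
  π[g](R) → 3
  σ[g>7](π[g](R)) → 1

== RESULT ==
g
9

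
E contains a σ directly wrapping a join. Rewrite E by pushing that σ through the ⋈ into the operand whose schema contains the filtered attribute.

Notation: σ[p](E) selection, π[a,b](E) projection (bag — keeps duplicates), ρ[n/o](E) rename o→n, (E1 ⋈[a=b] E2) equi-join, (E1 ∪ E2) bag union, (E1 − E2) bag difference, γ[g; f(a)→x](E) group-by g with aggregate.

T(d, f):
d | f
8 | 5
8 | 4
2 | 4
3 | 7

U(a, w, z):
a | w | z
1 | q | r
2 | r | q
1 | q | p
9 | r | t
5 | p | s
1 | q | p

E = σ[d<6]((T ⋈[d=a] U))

σ filters on d, owned by the left side.
E' = (σ[d<6](T) ⋈[d=a] U)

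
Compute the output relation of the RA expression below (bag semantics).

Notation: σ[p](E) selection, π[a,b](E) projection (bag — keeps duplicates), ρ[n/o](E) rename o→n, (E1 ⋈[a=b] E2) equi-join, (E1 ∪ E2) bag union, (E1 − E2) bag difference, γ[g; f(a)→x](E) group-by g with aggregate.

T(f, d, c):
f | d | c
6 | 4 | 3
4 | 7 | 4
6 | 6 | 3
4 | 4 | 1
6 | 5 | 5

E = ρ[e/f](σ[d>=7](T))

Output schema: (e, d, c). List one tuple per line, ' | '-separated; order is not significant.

Row counts bottom-up:
  T → 5
  σ[d>=7](T) → 1
  ρ[e/f](σ[d>=7](T)) → 1

== RESULT ==
e | d | c
4 | 7 | 4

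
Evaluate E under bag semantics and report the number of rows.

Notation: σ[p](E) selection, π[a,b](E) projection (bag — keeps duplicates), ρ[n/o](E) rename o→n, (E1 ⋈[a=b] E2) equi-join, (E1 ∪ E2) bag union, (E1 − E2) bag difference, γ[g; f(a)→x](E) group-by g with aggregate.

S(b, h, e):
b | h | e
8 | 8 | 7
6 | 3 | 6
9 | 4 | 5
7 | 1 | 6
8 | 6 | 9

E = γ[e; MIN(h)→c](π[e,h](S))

Per-node cardinality:
  S → 5
  π[e,h](S) → 5
  γ[e; MIN(h)→c](π[e,h](S)) → 4

|E| = 4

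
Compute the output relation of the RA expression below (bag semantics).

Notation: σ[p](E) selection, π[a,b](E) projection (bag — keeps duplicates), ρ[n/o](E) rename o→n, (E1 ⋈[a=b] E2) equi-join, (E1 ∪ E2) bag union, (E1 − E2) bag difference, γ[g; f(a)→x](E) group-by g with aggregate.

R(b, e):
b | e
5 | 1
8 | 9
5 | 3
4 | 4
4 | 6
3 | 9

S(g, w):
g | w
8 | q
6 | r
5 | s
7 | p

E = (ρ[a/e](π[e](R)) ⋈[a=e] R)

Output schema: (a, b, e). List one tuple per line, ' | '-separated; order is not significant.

Stepwise |·|:
  R → 6
  π[e](R) → 6
  ρ[a/e](π[e](R)) → 6
  R → 6
  (ρ[a/e](π[e](R)) ⋈[a=e] R) → 8

== RESULT ==
a | b | e
1 | 5 | 1
3 | 5 | 3
4 | 4 | 4
6 | 4 | 6
9 | 3 | 9
9 | 3 | 9
9 | 8 | 9
9 | 8 | 9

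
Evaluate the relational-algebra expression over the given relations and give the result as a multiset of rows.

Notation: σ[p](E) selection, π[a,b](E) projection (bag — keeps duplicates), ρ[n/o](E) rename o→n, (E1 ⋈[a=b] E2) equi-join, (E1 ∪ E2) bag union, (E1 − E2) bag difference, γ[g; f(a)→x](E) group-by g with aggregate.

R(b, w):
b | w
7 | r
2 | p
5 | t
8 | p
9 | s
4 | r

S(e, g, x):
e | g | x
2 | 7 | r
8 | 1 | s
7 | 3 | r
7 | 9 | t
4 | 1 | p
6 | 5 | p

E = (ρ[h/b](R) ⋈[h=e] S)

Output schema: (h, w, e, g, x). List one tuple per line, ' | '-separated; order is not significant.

Stepwise |·|:
  R → 6
  ρ[h/b](R) → 6
  S → 6
  (ρ[h/b](R) ⋈[h=e] S) → 5

== RESULT ==
h | w | e | g | x
2 | p | 2 | 7 | r
4 | r | 4 | 1 | p
7 | r | 7 | 3 | r
7 | r | 7 | 9 | t
8 | p | 8 | 1 | s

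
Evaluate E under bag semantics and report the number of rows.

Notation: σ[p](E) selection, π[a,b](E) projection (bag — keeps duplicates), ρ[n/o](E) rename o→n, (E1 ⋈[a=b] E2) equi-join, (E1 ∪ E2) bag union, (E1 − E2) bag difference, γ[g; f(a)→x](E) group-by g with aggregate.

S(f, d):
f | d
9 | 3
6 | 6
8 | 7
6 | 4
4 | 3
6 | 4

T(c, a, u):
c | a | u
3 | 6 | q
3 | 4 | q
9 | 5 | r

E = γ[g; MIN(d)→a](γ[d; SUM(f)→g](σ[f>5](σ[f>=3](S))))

Row counts bottom-up:
  S → 6
  σ[f>=3](S) → 6
  σ[f>5](σ[f>=3](S)) → 5
  γ[d; SUM(f)→g](σ[f>5](σ[f>=3](S))) → 4
  γ[g; MIN(d)→a](γ[d; SUM(f)→g](σ[f>5](σ[f>=3](S)))) → 4

|E| = 4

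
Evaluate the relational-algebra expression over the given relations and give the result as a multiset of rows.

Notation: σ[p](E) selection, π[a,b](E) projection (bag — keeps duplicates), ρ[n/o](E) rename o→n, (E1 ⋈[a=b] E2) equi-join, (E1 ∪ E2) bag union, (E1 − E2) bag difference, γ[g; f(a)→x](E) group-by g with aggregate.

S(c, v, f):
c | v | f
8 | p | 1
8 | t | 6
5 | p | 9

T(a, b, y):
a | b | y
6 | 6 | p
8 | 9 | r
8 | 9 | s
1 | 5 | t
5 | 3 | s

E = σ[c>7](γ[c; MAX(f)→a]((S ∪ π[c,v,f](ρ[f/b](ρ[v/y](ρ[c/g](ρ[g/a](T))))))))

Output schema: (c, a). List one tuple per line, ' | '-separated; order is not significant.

Per-node cardinality:
  S → 3
  T → 5
  ρ[g/a](T) → 5
  ρ[c/g](ρ[g/a](T)) → 5
  ρ[v/y](ρ[c/g](ρ[g/a](T))) → 5
  ρ[f/b](ρ[v/y](ρ[c/g](ρ[g/a](T)))) → 5
  π[c,v,f](ρ[f/b](ρ[v/y](ρ[c/g](ρ[g/a](T))))) → 5
  (S ∪ π[c,v,f](ρ[f/b](ρ[v/y](ρ[c/g](ρ[g/a](T)))))) → 8
  γ[c; MAX(f)→a]((S ∪ π[c,v,f](ρ[f/b](ρ[v/y](ρ[c/g](ρ[g/a](T))))))) → 4
  σ[c>7](γ[c; MAX(f)→a]((S ∪ π[c,v,f](ρ[f/b](ρ[v/y](ρ[c/g](ρ[g/a](T)))))))) → 1

== RESULT ==
c | a
8 | 9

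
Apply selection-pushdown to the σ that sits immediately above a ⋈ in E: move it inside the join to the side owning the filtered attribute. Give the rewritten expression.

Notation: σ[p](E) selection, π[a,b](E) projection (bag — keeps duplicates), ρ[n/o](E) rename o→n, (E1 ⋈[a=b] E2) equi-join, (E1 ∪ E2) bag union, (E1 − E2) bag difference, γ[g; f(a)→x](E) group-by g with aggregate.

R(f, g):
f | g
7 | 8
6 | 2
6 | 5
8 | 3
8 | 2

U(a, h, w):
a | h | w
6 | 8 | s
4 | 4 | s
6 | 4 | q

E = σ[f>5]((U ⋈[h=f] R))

σ filters on f, owned by the right side.
E' = (U ⋈[h=f] σ[f>5](R))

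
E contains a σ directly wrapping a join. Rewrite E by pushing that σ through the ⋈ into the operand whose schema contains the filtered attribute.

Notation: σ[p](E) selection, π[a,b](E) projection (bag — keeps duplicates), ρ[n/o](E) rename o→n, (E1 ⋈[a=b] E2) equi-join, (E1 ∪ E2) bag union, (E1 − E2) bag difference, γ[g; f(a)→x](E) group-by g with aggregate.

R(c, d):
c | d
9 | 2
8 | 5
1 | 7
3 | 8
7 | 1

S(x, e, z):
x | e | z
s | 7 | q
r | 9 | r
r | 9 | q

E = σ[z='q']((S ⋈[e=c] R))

σ filters on z, owned by the left side.
E' = (σ[z='q'](S) ⋈[e=c] R)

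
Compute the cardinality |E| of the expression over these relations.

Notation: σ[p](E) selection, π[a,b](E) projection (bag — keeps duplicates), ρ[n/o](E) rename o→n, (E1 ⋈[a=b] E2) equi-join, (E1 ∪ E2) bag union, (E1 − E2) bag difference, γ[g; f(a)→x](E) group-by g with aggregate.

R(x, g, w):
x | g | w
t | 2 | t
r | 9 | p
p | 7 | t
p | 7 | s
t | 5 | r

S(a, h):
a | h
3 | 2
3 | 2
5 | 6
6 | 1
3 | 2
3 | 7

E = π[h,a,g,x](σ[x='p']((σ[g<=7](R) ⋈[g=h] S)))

Per-node cardinality:
  R → 5
  σ[g<=7](R) → 4
  S → 6
  (σ[g<=7](R) ⋈[g=h] S) → 5
  σ[x='p']((σ[g<=7](R) ⋈[g=h] S)) → 2
  π[h,a,g,x](σ[x='p']((σ[g<=7](R) ⋈[g=h] S))) → 2

|E| = 2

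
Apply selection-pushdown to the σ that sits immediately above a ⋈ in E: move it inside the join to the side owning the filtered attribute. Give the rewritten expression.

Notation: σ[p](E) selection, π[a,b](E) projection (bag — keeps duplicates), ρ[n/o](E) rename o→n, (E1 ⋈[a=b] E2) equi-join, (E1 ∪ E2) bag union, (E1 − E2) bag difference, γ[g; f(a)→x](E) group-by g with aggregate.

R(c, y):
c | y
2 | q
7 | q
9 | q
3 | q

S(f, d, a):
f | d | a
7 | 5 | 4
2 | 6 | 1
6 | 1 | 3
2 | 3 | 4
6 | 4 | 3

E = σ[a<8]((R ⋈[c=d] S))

σ filters on a, owned by the right side.
E' = (R ⋈[c=d] σ[a<8](S))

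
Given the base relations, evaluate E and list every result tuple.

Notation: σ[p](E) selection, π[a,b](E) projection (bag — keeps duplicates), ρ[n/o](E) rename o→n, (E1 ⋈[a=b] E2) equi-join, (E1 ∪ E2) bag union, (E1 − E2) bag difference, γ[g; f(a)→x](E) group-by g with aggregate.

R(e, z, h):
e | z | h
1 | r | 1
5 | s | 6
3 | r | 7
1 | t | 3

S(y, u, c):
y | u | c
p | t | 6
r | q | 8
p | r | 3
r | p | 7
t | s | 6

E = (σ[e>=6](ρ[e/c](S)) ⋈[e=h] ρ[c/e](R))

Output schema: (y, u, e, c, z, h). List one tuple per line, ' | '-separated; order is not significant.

Per-node cardinality:
  S → 5
  ρ[e/c](S) → 5
  σ[e>=6](ρ[e/c](S)) → 4
  R → 4
  ρ[c/e](R) → 4
  (σ[e>=6](ρ[e/c](S)) ⋈[e=h] ρ[c/e](R)) → 3

== RESULT ==
y | u | e | c | z | h
p | t | 6 | 5 | s | 6
r | p | 7 | 3 | r | 7
t | s | 6 | 5 | s | 6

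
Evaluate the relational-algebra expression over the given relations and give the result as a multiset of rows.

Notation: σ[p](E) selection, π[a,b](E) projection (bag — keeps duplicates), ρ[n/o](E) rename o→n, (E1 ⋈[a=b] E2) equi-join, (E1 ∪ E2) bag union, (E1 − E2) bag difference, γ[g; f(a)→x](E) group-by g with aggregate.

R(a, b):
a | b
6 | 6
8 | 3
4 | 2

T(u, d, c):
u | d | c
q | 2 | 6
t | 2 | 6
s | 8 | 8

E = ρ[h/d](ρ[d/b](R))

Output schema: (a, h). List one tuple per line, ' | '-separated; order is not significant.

Row counts bottom-up:
  R → 3
  ρ[d/b](R) → 3
  ρ[h/d](ρ[d/b](R)) → 3

== RESULT ==
a | h
4 | 2
6 | 6
8 | 3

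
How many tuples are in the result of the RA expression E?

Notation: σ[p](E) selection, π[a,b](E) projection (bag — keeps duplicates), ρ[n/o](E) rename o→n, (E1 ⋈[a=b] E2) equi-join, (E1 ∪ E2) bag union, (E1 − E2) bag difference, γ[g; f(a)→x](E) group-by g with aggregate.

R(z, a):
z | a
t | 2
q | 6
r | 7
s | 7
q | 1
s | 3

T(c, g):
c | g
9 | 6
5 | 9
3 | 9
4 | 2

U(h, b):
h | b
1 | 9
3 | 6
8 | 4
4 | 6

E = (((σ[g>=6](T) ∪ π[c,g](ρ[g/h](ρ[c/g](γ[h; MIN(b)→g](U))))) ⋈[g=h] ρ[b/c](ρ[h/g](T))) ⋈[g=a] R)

Per-node cardinality:
  T → 4
  σ[g>=6](T) → 3
  U → 4
  γ[h; MIN(b)→g](U) → 4
  ρ[c/g](γ[h; MIN(b)→g](U)) → 4
  ρ[g/h](ρ[c/g](γ[h; MIN(b)→g](U))) → 4
  π[c,g](ρ[g/h](ρ[c/g](γ[h; MIN(b)→g](U)))) → 4
  (σ[g>=6](T) ∪ π[c,g](ρ[g/h](ρ[c/g](γ[h; MIN(b)→g](U))))) → 7
  T → 4
  ρ[h/g](T) → 4
  ρ[b/c](ρ[h/g](T)) → 4
  ((σ[g>=6](T) ∪ π[c,g](ρ[g/h](ρ[c/g](γ[h; MIN(b)→g](U))))) ⋈[g=h] ρ[b/c](ρ[h/g](T))) → 5
  R → 6
  (((σ[g>=6](T) ∪ π[c,g](ρ[g/h](ρ[c/g](γ[h; MIN(b)→g](U))))) ⋈[g=h] ρ[b/c](ρ[h/g](T))) ⋈[g=a] R) → 1

|E| = 1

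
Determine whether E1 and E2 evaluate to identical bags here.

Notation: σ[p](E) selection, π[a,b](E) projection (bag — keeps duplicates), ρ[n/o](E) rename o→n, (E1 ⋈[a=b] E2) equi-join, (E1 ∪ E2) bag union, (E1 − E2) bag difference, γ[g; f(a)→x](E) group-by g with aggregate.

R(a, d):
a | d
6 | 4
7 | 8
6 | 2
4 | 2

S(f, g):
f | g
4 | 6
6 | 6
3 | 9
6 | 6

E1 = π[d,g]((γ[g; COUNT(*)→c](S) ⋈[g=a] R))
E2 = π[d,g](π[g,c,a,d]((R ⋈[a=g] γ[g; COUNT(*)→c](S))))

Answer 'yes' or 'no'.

E1 subexpression sizes:
  S → 4
  γ[g; COUNT(*)→c](S) → 2
  R → 4
  (γ[g; COUNT(*)→c](S) ⋈[g=a] R) → 2
  π[d,g]((γ[g; COUNT(*)→c](S) ⋈[g=a] R)) → 2
E2 subexpression sizes:
  R → 4
  S → 4
  γ[g; COUNT(*)→c](S) → 2
  (R ⋈[a=g] γ[g; COUNT(*)→c](S)) → 2
  π[g,c,a,d]((R ⋈[a=g] γ[g; COUNT(*)→c](S))) → 2
  π[d,g](π[g,c,a,d]((R ⋈[a=g] γ[g; COUNT(*)→c](S)))) → 2

E1 and E2 produce the same multiset:
d | g
2 | 6
4 | 6

yes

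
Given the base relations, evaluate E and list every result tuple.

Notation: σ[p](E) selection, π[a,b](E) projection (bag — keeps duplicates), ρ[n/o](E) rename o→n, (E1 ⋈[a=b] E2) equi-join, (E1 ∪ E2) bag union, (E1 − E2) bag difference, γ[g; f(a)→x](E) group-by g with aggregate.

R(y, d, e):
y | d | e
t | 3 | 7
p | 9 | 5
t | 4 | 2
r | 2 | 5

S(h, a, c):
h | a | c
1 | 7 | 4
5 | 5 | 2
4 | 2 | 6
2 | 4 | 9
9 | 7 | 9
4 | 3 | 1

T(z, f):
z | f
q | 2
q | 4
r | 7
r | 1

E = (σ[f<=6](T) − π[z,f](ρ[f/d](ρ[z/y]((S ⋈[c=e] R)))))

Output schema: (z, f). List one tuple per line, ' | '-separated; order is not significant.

Subexpression sizes:
  T → 4
  σ[f<=6](T) → 3
  S → 6
  R → 4
  (S ⋈[c=e] R) → 1
  ρ[z/y]((S ⋈[c=e] R)) → 1
  ρ[f/d](ρ[z/y]((S ⋈[c=e] R))) → 1
  π[z,f](ρ[f/d](ρ[z/y]((S ⋈[c=e] R)))) → 1
  (σ[f<=6](T) − π[z,f](ρ[f/d](ρ[z/y]((S ⋈[c=e] R))))) → 3

== RESULT ==
z | f
q | 2
q | 4
r | 1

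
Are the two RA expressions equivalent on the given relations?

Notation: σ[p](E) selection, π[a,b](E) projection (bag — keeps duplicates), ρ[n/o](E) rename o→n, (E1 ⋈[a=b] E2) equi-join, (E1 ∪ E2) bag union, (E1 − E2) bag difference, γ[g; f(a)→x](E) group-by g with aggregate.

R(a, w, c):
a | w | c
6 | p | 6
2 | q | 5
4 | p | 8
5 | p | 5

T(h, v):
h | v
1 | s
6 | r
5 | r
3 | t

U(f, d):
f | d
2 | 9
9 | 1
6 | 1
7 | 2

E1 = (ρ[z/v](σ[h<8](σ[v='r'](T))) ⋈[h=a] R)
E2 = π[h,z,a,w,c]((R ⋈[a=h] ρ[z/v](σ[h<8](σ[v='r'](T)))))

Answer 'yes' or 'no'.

E1 row counts bottom-up:
  T → 4
  σ[v='r'](T) → 2
  σ[h<8](σ[v='r'](T)) → 2
  ρ[z/v](σ[h<8](σ[v='r'](T))) → 2
  R → 4
  (ρ[z/v](σ[h<8](σ[v='r'](T))) ⋈[h=a] R) → 2
E2 row counts bottom-up:
  R → 4
  T → 4
  σ[v='r'](T) → 2
  σ[h<8](σ[v='r'](T)) → 2
  ρ[z/v](σ[h<8](σ[v='r'](T))) → 2
  (R ⋈[a=h] ρ[z/v](σ[h<8](σ[v='r'](T)))) → 2
  π[h,z,a,w,c]((R ⋈[a=h] ρ[z/v](σ[h<8](σ[v='r'](T))))) → 2

E1 and E2 produce the same multiset:
h | z | a | w | c
5 | r | 5 | p | 5
6 | r | 6 | p | 6

yes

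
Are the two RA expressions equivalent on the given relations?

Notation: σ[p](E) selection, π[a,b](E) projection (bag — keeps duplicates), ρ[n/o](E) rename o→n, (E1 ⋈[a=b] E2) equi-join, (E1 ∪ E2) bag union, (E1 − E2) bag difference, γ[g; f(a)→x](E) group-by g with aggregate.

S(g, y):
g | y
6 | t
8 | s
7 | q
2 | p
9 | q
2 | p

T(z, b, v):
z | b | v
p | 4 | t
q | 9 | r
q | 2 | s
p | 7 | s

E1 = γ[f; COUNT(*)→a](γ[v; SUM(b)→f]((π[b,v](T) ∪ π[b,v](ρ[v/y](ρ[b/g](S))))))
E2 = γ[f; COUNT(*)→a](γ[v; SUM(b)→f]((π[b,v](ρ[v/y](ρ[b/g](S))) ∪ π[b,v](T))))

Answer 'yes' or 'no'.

E1 stepwise |·|:
  T → 4
  π[b,v](T) → 4
  S → 6
  ρ[b/g](S) → 6
  ρ[v/y](ρ[b/g](S)) → 6
  π[b,v](ρ[v/y](ρ[b/g](S))) → 6
  (π[b,v](T) ∪ π[b,v](ρ[v/y](ρ[b/g](S)))) → 10
  γ[v; SUM(b)→f]((π[b,v](T) ∪ π[b,v](ρ[v/y](ρ[b/g](S))))) → 5
  γ[f; COUNT(*)→a](γ[v; SUM(b)→f]((π[b,v](T) ∪ π[b,v](ρ[v/y](ρ[b/g](S)))))) → 5
E2 stepwise |·|:
  S → 6
  ρ[b/g](S) → 6
  ρ[v/y](ρ[b/g](S)) → 6
  π[b,v](ρ[v/y](ρ[b/g](S))) → 6
  T → 4
  π[b,v](T) → 4
  (π[b,v](ρ[v/y](ρ[b/g](S))) ∪ π[b,v](T)) → 10
  γ[v; SUM(b)→f]((π[b,v](ρ[v/y](ρ[b/g](S))) ∪ π[b,v](T))) → 5
  γ[f; COUNT(*)→a](γ[v; SUM(b)→f]((π[b,v](ρ[v/y](ρ[b/g](S))) ∪ π[b,v](T)))) → 5

E1 and E2 produce the same multiset:
f | a
4 | 1
9 | 1
10 | 1
16 | 1
17 | 1

yes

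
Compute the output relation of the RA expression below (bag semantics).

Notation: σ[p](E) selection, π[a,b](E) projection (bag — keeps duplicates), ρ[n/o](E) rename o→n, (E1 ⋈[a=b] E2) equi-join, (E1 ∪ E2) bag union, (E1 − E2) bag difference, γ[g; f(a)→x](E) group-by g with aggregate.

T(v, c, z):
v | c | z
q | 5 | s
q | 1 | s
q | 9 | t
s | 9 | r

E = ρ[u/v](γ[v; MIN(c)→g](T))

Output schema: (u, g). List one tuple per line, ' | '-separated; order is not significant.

Subexpression sizes:
  T → 4
  γ[v; MIN(c)→g](T) → 2
  ρ[u/v](γ[v; MIN(c)→g](T)) → 2

== RESULT ==
u | g
q | 1
s | 9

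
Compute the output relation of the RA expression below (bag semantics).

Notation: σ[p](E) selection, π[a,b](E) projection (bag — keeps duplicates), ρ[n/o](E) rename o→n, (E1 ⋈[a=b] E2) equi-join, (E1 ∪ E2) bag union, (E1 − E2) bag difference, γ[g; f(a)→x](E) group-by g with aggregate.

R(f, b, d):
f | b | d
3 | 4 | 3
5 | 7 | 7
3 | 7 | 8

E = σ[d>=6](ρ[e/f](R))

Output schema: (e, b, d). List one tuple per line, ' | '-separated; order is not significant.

Stepwise |·|:
  R → 3
  ρ[e/f](R) → 3
  σ[d>=6](ρ[e/f](R)) → 2

== RESULT ==
e | b | d
3 | 7 | 8
5 | 7 | 7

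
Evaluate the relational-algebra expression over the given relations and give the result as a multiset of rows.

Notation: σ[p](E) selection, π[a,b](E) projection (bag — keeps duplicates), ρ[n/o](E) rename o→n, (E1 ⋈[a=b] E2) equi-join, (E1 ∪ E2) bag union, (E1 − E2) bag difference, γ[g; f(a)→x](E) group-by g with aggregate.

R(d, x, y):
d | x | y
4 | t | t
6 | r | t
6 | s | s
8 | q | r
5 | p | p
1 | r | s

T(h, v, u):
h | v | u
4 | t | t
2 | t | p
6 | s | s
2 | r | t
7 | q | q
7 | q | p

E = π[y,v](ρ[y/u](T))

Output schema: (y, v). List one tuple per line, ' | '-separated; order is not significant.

Stepwise |·|:
  T → 6
  ρ[y/u](T) → 6
  π[y,v](ρ[y/u](T)) → 6

== RESULT ==
y | v
p | q
p | t
q | q
s | s
t | r
t | t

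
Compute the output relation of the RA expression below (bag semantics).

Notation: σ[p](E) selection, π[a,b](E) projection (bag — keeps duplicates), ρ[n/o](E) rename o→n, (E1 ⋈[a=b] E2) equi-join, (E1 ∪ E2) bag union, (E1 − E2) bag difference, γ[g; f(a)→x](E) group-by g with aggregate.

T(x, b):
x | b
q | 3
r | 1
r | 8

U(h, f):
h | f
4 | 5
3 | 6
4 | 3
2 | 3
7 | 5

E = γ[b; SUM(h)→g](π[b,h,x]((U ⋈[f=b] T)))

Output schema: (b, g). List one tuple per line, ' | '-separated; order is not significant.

Stepwise |·|:
  U → 5
  T → 3
  (U ⋈[f=b] T) → 2
  π[b,h,x]((U ⋈[f=b] T)) → 2
  γ[b; SUM(h)→g](π[b,h,x]((U ⋈[f=b] T))) → 1

== RESULT ==
b | g
3 | 6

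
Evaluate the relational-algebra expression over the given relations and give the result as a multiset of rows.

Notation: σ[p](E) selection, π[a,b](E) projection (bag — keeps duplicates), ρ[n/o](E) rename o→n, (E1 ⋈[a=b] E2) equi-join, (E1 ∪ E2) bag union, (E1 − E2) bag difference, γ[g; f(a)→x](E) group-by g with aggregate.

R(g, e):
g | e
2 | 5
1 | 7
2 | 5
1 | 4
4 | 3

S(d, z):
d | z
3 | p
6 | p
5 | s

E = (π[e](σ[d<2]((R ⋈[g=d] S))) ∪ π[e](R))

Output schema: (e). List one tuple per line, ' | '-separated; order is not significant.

Stepwise |·|:
  R → 5
  S → 3
  (R ⋈[g=d] S) → 0
  σ[d<2]((R ⋈[g=d] S)) → 0
  π[e](σ[d<2]((R ⋈[g=d] S))) → 0
  R → 5
  π[e](R) → 5
  (π[e](σ[d<2]((R ⋈[g=d] S))) ∪ π[e](R)) → 5

== RESULT ==
e
3
4
5
5
7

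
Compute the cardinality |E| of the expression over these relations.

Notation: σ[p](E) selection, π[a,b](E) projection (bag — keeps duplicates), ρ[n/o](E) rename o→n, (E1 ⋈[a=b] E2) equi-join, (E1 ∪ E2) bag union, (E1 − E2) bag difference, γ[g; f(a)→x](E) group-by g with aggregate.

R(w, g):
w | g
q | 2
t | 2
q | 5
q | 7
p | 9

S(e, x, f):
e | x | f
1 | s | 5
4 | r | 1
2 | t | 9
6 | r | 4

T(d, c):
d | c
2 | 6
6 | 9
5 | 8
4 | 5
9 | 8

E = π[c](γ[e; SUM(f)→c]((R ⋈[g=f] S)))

Stepwise |·|:
  R → 5
  S → 4
  (R ⋈[g=f] S) → 2
  γ[e; SUM(f)→c]((R ⋈[g=f] S)) → 2
  π[c](γ[e; SUM(f)→c]((R ⋈[g=f] S))) → 2

|E| = 2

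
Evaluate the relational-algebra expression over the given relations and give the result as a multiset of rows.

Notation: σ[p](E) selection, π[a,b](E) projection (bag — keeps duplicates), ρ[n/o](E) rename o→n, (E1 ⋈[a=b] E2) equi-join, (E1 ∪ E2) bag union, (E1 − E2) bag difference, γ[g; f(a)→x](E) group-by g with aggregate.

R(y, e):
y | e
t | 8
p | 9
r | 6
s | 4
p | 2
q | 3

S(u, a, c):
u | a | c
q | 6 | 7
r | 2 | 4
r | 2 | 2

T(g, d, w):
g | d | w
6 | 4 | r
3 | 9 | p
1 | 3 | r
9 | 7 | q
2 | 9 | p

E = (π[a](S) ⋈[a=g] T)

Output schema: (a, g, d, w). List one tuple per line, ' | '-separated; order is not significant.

Stepwise |·|:
  S → 3
  π[a](S) → 3
  T → 5
  (π[a](S) ⋈[a=g] T) → 3

== RESULT ==
a | g | d | w
2 | 2 | 9 | p
2 | 2 | 9 | p
6 | 6 | 4 | r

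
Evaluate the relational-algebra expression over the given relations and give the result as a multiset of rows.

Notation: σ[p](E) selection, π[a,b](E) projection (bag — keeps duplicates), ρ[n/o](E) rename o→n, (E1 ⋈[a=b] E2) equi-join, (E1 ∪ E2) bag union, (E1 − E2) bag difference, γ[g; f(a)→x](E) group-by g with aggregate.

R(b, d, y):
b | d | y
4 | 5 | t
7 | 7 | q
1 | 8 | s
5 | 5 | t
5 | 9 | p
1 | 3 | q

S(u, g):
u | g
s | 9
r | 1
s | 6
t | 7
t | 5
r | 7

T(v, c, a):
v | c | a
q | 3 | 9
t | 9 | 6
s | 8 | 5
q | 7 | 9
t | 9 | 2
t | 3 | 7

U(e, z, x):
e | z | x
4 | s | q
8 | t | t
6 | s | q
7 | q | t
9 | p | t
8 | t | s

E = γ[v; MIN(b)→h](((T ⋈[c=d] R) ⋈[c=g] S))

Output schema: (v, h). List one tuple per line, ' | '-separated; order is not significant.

Subexpression sizes:
  T → 6
  R → 6
  (T ⋈[c=d] R) → 6
  S → 6
  ((T ⋈[c=d] R) ⋈[c=g] S) → 4
  γ[v; MIN(b)→h](((T ⋈[c=d] R) ⋈[c=g] S)) → 2

== RESULT ==
v | h
q | 7
t | 5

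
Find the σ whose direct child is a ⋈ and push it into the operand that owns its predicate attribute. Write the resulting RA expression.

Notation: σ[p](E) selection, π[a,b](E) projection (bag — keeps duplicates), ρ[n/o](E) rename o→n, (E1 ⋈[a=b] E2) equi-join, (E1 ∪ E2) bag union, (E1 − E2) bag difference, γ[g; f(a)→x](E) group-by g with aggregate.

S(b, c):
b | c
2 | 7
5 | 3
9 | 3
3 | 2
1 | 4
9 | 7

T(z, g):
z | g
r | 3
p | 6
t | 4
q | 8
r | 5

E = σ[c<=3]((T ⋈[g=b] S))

σ filters on c, owned by the right side.
E' = (T ⋈[g=b] σ[c<=3](S))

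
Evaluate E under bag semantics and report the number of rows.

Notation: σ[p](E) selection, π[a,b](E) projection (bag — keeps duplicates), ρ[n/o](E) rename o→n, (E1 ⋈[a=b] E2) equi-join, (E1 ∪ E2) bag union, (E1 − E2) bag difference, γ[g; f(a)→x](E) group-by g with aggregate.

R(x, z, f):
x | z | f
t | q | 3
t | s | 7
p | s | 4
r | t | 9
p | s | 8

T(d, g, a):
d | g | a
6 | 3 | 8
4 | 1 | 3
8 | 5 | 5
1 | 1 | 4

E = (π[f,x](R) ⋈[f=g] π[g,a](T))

Stepwise |·|:
  R → 5
  π[f,x](R) → 5
  T → 4
  π[g,a](T) → 4
  (π[f,x](R) ⋈[f=g] π[g,a](T)) → 1

|E| = 1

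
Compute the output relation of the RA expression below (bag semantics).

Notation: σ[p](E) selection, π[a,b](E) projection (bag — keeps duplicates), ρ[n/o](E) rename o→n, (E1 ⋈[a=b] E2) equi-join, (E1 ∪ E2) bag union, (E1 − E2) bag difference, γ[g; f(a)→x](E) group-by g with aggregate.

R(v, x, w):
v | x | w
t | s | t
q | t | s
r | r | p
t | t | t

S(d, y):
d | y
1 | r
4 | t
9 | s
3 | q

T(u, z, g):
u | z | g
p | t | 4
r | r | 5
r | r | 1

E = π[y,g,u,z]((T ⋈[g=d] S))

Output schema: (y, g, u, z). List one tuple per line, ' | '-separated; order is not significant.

Stepwise |·|:
  T → 3
  S → 4
  (T ⋈[g=d] S) → 2
  π[y,g,u,z]((T ⋈[g=d] S)) → 2

== RESULT ==
y | g | u | z
r | 1 | r | r
t | 4 | p | t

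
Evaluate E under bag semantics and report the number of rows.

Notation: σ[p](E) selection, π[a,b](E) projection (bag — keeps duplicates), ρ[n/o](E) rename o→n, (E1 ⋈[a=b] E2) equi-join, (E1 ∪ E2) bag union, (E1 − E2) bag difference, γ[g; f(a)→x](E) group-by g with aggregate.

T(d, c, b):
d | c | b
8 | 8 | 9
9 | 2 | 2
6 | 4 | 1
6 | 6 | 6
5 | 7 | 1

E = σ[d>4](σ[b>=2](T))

Per-node cardinality:
  T → 5
  σ[b>=2](T) → 3
  σ[d>4](σ[b>=2](T)) → 3

|E| = 3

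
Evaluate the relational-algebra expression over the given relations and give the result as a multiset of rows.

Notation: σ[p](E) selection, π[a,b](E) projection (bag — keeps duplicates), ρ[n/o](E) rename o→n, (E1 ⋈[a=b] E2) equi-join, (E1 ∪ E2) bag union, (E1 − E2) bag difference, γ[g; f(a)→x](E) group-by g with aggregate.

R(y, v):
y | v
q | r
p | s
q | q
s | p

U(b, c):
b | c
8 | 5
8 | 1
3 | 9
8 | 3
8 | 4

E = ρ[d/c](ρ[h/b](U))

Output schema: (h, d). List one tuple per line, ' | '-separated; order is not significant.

Row counts bottom-up:
  U → 5
  ρ[h/b](U) → 5
  ρ[d/c](ρ[h/b](U)) → 5

== RESULT ==
h | d
3 | 9
8 | 1
8 | 3
8 | 4
8 | 5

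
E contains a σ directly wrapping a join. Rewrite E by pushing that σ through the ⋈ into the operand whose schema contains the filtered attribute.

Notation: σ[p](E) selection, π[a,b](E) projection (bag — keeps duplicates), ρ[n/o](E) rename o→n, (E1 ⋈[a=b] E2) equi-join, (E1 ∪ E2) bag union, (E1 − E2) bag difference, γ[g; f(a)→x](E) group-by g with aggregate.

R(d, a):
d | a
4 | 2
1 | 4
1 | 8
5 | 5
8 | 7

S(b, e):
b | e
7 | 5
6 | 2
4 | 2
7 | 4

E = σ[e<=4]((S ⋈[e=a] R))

σ filters on e, owned by the left side.
E' = (σ[e<=4](S) ⋈[e=a] R)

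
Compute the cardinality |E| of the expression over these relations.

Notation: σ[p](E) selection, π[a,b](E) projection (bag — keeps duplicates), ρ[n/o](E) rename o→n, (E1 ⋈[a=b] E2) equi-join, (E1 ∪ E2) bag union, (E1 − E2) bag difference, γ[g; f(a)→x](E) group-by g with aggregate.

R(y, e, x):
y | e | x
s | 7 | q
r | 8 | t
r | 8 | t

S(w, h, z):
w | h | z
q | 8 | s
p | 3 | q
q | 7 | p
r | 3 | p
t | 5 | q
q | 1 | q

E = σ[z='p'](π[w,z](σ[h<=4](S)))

Row counts bottom-up:
  S → 6
  σ[h<=4](S) → 3
  π[w,z](σ[h<=4](S)) → 3
  σ[z='p'](π[w,z](σ[h<=4](S))) → 1

|E| = 1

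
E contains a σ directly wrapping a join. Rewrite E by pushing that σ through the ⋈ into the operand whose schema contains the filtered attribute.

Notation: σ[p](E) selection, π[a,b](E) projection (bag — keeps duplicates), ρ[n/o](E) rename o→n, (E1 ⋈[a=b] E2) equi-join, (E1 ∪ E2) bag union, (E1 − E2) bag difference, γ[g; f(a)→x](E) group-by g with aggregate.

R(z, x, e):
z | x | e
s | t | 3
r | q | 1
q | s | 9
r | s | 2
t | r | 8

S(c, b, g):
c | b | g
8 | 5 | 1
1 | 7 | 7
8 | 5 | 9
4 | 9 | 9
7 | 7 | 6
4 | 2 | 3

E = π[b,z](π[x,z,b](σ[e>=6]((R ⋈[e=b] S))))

σ filters on e, owned by the left side.
E' = π[b,z](π[x,z,b]((σ[e>=6](R) ⋈[e=b] S)))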